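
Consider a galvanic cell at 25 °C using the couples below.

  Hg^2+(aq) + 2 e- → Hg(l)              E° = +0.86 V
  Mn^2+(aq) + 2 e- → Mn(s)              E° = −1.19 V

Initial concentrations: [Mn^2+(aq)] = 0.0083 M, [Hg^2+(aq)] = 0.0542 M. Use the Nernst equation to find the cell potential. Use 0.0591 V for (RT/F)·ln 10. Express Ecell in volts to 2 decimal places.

+2.07 V

Since E°(Hg²⁺/Hg) > E°(Mn²⁺/Mn), Hg²⁺/Hg serves as the cathode.
The standard potential is +0.86 − (−1.19) = +2.05 V and the balanced reaction transfers n = 2 electrons.
Balancing gives Hg^2+(aq) + Mn(s) → Hg(l) + Mn^2+(aq); hence Q = [Mn^2+(aq)] / [Hg^2+(aq)] = 0.153 (log Q = −0.815).
Applying E = E° − (RT ln10/nF)·log Q gives +2.05 − (0.0591/2)(−0.815) = +2.07 V.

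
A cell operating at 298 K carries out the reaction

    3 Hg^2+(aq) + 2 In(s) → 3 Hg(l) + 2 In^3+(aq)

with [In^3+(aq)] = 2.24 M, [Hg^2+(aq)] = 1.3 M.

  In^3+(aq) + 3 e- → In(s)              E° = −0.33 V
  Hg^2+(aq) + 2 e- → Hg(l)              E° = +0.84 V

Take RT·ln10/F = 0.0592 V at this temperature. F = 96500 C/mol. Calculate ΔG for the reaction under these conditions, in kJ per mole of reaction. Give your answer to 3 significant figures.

The standard cell potential is +0.84 − (−0.33) = +1.17 V, with n = 6 electrons in the balanced equation.
Q = [In^3+(aq)]^2 / [Hg^2+(aq)]^3 = 2.28, so log Q = 0.359 and E = +1.17 − (0.0592/6)(0.359) = +1.1665 V.
ΔG = −nFE = −(6)(96500)(+1.1665) J/mol = −675 kJ/mol.

−675 kJ/mol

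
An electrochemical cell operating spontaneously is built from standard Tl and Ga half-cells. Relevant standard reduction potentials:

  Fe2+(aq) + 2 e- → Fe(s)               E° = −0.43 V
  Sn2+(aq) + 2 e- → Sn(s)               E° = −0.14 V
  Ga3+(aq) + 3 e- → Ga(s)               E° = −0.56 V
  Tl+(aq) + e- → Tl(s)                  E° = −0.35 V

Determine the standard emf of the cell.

+0.21 V

The Tl⁺/Tl couple has the higher E°, so Tl ion is reduced (cathode) and Ga is oxidized (anode).
E°cell = E°(cathode) − E°(anode) = −0.35 − (−0.56) = +0.21 V.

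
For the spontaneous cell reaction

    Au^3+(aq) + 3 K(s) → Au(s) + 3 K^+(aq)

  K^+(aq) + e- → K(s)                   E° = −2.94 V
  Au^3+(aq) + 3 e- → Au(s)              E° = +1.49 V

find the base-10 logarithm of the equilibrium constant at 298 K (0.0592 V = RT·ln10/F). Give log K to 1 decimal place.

log K = 224.5

The Au³⁺/Au couple is reduced (cathode); E°cell = +1.49 − (−2.94) = +4.43 V with n = 3.
At equilibrium E = 0, so log K = nE°cell / 0.0592 = (3)(+4.43) / 0.0592 = 224.5.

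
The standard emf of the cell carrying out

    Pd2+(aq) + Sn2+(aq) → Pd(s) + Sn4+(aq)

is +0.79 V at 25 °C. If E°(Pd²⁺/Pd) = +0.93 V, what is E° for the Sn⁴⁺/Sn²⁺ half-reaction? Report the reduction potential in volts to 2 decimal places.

In the reaction as written the Pd²⁺/Pd couple is reduced (cathode) and Sn⁴⁺/Sn²⁺ is oxidized (anode), so E°cell = E°(Pd²⁺/Pd) − E°(Sn⁴⁺/Sn²⁺).
E°(Sn⁴⁺/Sn²⁺) = E°(cathode) − E°cell = +0.93 − (+0.79) = +0.14 V.

+0.14 V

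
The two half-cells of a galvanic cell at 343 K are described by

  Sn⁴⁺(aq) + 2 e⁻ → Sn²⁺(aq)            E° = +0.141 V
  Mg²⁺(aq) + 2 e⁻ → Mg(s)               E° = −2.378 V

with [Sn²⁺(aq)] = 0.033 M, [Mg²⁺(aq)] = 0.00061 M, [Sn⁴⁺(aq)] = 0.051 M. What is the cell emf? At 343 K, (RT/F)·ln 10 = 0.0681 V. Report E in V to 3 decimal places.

Since E°(Sn⁴⁺/Sn²⁺) > E°(Mg²⁺/Mg), Sn⁴⁺/Sn²⁺ serves as the cathode.
E°cell = +0.141 − (−2.378) = +2.519 V, with n = 2 electrons transferred.
The balanced reaction is Sn⁴⁺(aq) + Mg(s) → Sn²⁺(aq) + Mg²⁺(aq), so Q = ([Sn²⁺(aq)]·[Mg²⁺(aq)]) / [Sn⁴⁺(aq)] = 0.000395 and log Q = −3.404.
E = E° − (0.0681/n)·log Q = +2.519 − (0.0681/2)(−3.404) = +2.635 V.

+2.635 V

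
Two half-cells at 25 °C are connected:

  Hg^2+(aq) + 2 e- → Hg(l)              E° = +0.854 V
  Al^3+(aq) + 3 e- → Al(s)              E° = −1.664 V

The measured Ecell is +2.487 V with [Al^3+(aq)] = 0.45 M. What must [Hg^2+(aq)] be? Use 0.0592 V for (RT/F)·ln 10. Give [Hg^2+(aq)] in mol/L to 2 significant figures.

0.053 M

With Hg²⁺/Hg at the cathode and Al³⁺/Al at the anode, E°cell = +0.854 − (−1.664) = +2.518 V (n = 6).
Since E = E° − (0.0592/n)·log Q, log Q = n(E° − E)/0.0592 = 3.142.
Balancing electrons gives 3 Hg^2+(aq) + 2 Al(s) → 3 Hg(l) + 2 Al^3+(aq); thus Q = [Al^3+(aq)]^2 / [Hg^2+(aq)]^3.
Solving for the unknown gives log [Hg^2+(aq)] = −1.279, so [Hg^2+(aq)] ≈ 0.053 M.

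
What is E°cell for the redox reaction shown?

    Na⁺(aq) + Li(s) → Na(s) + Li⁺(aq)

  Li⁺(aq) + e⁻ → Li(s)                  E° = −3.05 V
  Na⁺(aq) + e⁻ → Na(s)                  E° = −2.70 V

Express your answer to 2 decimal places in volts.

+0.35 V

In the reaction as written, Na⁺(aq) is reduced (cathode) and Li⁺(aq) is produced by oxidation at the anode.
E°cell = E°(cathode) − E°(anode) = −2.70 − (−3.05) = +0.35 V.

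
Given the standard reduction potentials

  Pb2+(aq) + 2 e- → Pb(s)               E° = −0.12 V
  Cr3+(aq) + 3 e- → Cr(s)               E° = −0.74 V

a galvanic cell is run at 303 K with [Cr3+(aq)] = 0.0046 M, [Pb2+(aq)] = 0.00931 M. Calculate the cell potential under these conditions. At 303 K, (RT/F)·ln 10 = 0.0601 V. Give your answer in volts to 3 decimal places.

The Pb²⁺/Pb couple has the more positive E°, so it is the cathode; Cr³⁺/Cr is the anode.
The standard potential is −0.12 − (−0.74) = +0.62 V and the balanced reaction transfers n = 6 electrons.
For the overall reaction 3 Pb2+(aq) + 2 Cr(s) → 3 Pb(s) + 2 Cr3+(aq), Q = [Cr3+(aq)]^2 / [Pb2+(aq)]^3 = 26.2, giving log Q = 1.419.
Applying E = E° − (RT ln10/nF)·log Q gives +0.62 − (0.0601/6)(1.419) = +0.606 V.

+0.606 V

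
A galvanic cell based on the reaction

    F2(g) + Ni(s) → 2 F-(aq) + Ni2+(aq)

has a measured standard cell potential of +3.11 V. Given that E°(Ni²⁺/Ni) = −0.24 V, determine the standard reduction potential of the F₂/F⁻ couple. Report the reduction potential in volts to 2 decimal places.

+2.87 V

In the reaction as written the F₂/F⁻ couple is reduced (cathode) and Ni²⁺/Ni is oxidized (anode), so E°cell = E°(F₂/F⁻) − E°(Ni²⁺/Ni).
E°(F₂/F⁻) = E°cell + E°(anode) = +3.11 + (−0.24) = +2.87 V.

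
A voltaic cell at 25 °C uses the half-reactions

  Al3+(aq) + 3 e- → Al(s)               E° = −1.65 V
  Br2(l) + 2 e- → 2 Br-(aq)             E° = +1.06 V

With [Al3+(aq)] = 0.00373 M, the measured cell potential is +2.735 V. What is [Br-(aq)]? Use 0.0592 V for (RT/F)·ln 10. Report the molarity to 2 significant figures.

Br₂/Br⁻ is the cathode (higher E°); E°cell = +1.06 − (−1.65) = +2.71 V with n = 6.
Since E = E° − (0.0592/n)·log Q, log Q = n(E° − E)/0.0592 = −2.534.
The balanced reaction is 3 Br2(l) + 2 Al(s) → 6 Br-(aq) + 2 Al3+(aq), so Q = [Br-(aq)]^6·[Al3+(aq)]^2.
Isolating [Br-(aq)] in Q = 10^{−2.534} yields log [Br-(aq)] = 0.387, i.e. 2.4 M.

2.4 M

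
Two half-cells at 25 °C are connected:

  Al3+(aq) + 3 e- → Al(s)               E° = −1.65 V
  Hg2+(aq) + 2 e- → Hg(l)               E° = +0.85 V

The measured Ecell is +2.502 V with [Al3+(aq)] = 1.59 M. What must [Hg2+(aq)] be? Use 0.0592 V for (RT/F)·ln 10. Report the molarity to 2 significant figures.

With Hg²⁺/Hg at the cathode and Al³⁺/Al at the anode, E°cell = +0.85 − (−1.65) = +2.50 V (n = 6).
From the Nernst equation, log Q = n(E° − E)/0.0592 = 6·(+2.50 − (+2.502))/0.0592 = −0.203.
The balanced reaction is 3 Hg2+(aq) + 2 Al(s) → 3 Hg(l) + 2 Al3+(aq), so Q = [Al3+(aq)]^2 / [Hg2+(aq)]^3.
Isolating [Hg2+(aq)] in Q = 10^{−0.203} yields log [Hg2+(aq)] = 0.202, i.e. 1.6 M.

1.6 M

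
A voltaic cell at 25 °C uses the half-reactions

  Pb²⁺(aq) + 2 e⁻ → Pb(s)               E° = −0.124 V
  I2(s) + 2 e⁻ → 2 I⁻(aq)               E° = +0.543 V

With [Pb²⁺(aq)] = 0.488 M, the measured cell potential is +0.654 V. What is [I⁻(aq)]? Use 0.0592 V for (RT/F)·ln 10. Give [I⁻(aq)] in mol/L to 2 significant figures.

The I₂/I⁻ couple has the larger reduction potential, so it is the cathode: E°cell = +0.543 − (−0.124) = +0.667 V and n = 2.
Rearranging E = E° − (0.0592/n)·log Q gives log Q = 2(+0.667 − (+0.654))/0.0592 = 0.439.
For I2(s) + Pb(s) → 2 I⁻(aq) + Pb²⁺(aq), the reaction quotient is Q = [I⁻(aq)]^2·[Pb²⁺(aq)].
Isolating [I⁻(aq)] in Q = 10^{0.439} yields log [I⁻(aq)] = 0.375, i.e. 2.4 M.

2.4 M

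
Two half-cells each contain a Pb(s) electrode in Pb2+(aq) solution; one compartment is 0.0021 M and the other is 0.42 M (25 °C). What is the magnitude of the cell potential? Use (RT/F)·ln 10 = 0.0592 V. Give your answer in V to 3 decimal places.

0.068 V

For a concentration cell E°cell = 0, since both electrodes use the same couple.
The compartment with the higher Pb2+(aq) concentration (0.42 M) acts as the cathode; ions are reduced there and produced at the dilute (0.0021 M) anode.
With n = 2, Ecell = −(0.0592/2)·log([dilute]/[conc]) = −(0.0592/2)·log(0.0021/0.42) = +0.068 V.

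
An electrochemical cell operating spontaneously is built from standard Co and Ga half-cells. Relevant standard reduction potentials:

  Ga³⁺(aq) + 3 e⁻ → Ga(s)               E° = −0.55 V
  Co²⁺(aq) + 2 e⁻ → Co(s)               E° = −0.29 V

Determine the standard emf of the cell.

Of the two couples in this cell, the one with the more positive reduction potential is reduced at the cathode: here that is Co²⁺/Co (−0.29 V); Ga³⁺/Ga (−0.55 V) is the anode.
E°cell = E°(cathode) − E°(anode) = −0.29 − (−0.55) = +0.26 V.

+0.26 V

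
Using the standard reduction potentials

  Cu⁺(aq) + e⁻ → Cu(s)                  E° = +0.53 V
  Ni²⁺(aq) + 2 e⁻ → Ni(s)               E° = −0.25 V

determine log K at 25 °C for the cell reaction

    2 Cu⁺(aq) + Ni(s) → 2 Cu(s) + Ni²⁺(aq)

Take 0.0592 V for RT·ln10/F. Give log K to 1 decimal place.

The Cu⁺/Cu couple is reduced (cathode); E°cell = +0.53 − (−0.25) = +0.78 V with n = 2.
At equilibrium E = 0, so log K = nE°cell / 0.0592 = (2)(+0.78) / 0.0592 = 26.4.

log K = 26.4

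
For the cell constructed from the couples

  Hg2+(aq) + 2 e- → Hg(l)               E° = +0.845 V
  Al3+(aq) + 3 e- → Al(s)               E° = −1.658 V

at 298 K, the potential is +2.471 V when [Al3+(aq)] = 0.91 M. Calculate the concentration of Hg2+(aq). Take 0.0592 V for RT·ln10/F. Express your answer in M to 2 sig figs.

0.078 M

With Hg²⁺/Hg at the cathode and Al³⁺/Al at the anode, E°cell = +0.845 − (−1.658) = +2.503 V (n = 6).
From the Nernst equation, log Q = n(E° − E)/0.0592 = 6·(+2.503 − (+2.471))/0.0592 = 3.243.
For 3 Hg2+(aq) + 2 Al(s) → 3 Hg(l) + 2 Al3+(aq), the reaction quotient is Q = [Al3+(aq)]^2 / [Hg2+(aq)]^3.
Substituting the known concentrations and solving, log [Hg2+(aq)] = −1.108 and [Hg2+(aq)] = 0.078 M.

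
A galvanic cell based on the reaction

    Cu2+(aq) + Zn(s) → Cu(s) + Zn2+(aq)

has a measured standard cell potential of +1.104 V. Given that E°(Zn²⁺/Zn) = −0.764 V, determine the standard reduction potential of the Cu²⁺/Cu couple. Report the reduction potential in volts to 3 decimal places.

+0.340 V

In the reaction as written the Cu²⁺/Cu couple is reduced (cathode) and Zn²⁺/Zn is oxidized (anode), so E°cell = E°(Cu²⁺/Cu) − E°(Zn²⁺/Zn).
E°(Cu²⁺/Cu) = E°cell + E°(anode) = +1.104 + (−0.764) = +0.340 V.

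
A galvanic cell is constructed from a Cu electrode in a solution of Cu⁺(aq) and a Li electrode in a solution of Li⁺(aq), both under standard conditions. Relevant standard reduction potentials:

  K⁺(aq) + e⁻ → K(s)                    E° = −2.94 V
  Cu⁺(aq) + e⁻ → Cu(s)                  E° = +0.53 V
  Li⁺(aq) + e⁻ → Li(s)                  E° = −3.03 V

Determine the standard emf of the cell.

+3.56 V

The Cu⁺/Cu couple has the higher E°, so Cu ion is reduced (cathode) and Li is oxidized (anode).
E°cell = E°(cathode) − E°(anode) = +0.53 − (−3.03) = +3.56 V.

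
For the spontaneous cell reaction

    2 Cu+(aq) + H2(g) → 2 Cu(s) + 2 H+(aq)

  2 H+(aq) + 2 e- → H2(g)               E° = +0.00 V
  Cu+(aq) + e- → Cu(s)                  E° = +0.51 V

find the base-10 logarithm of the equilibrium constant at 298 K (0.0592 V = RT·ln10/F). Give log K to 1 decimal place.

log K = 17.2

The Cu⁺/Cu couple is reduced (cathode); E°cell = +0.51 − (+0.00) = +0.51 V with n = 2.
At equilibrium E = 0, so log K = nE°cell / 0.0592 = (2)(+0.51) / 0.0592 = 17.2.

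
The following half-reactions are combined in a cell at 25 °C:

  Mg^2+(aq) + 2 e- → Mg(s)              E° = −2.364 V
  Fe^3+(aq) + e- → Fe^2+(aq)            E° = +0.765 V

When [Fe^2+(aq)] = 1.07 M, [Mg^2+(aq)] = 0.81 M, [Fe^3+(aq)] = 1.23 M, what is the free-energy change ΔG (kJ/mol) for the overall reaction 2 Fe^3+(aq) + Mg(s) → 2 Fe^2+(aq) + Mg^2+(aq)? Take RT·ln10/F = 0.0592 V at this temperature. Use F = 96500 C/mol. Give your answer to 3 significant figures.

The standard cell potential is +0.765 − (−2.364) = +3.129 V, with n = 2 electrons in the balanced equation.
Here Q = ([Fe^2+(aq)]^2·[Mg^2+(aq)]) / [Fe^3+(aq)]^2 = 0.613 (log Q = −0.213), giving E = +3.129 − (0.0592/2)·(−0.213) = +3.1353 V.
Then ΔG = −nFE = −2 × 96500 × +3.1353 J/mol = −605 kJ/mol.

−605 kJ/mol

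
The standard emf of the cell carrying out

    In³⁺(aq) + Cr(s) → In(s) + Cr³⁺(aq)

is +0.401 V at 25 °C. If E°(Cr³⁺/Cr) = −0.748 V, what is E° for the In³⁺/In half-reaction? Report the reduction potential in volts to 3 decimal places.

In the reaction as written the In³⁺/In couple is reduced (cathode) and Cr³⁺/Cr is oxidized (anode), so E°cell = E°(In³⁺/In) − E°(Cr³⁺/Cr).
E°(In³⁺/In) = E°cell + E°(anode) = +0.401 + (−0.748) = −0.347 V.

−0.347 V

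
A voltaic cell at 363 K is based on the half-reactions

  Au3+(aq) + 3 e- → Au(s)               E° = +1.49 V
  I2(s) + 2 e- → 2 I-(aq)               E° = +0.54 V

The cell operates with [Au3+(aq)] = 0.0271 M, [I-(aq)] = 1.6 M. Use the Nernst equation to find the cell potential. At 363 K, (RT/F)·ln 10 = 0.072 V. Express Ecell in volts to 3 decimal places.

The Au³⁺/Au couple has the more positive E°, so it is the cathode; I₂/I⁻ is the anode.
The standard potential is +1.49 − (+0.54) = +0.95 V and the balanced reaction transfers n = 6 electrons.
Balancing gives 2 Au3+(aq) + 6 I-(aq) → 2 Au(s) + 3 I2(s); hence Q = 1 / ([Au3+(aq)]^2·[I-(aq)]^6) = 81.2 (log Q = 1.909).
By the Nernst equation, E = +0.95 − (0.072/6)·(1.909) = +0.927 V.

+0.927 V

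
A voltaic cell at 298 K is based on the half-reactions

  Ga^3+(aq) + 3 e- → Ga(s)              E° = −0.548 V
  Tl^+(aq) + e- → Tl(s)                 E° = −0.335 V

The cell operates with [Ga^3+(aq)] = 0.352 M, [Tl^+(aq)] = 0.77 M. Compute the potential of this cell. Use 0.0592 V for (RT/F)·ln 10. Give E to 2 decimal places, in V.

+0.22 V

The Tl⁺/Tl couple has the more positive E°, so it is the cathode; Ga³⁺/Ga is the anode.
E°cell = −0.335 − (−0.548) = +0.213 V, with n = 3 electrons transferred.
The balanced reaction is 3 Tl^+(aq) + Ga(s) → 3 Tl(s) + Ga^3+(aq), so Q = [Ga^3+(aq)] / [Tl^+(aq)]^3 = 0.771 and log Q = −0.113.
By the Nernst equation, E = +0.213 − (0.0592/3)·(−0.113) = +0.22 V.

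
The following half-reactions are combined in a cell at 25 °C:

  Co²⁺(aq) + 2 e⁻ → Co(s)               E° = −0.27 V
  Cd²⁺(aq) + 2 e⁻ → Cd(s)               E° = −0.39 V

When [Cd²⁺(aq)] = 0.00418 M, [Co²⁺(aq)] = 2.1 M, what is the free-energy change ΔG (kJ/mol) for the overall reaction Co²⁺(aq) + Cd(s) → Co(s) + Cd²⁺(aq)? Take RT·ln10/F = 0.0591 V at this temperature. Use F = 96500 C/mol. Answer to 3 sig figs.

The standard cell potential is −0.27 − (−0.39) = +0.12 V, with n = 2 electrons in the balanced equation.
The reaction quotient is [Cd²⁺(aq)] / [Co²⁺(aq)] = 0.00199; by Nernst, E = +0.12 − (0.0591/2)(−2.701) = +0.1998 V.
ΔG = −nFE = −(2)(96500)(+0.1998) J/mol = −38.6 kJ/mol.

−38.6 kJ/mol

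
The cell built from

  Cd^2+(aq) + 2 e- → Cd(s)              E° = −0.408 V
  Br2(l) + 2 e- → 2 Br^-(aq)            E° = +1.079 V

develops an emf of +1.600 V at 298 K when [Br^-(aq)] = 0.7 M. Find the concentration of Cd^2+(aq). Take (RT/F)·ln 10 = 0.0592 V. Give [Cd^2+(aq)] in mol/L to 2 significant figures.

0.00031 M

With Br₂/Br⁻ at the cathode and Cd²⁺/Cd at the anode, E°cell = +1.079 − (−0.408) = +1.487 V (n = 2).
Since E = E° − (0.0592/n)·log Q, log Q = n(E° − E)/0.0592 = −3.818.
Balancing electrons gives Br2(l) + Cd(s) → 2 Br^-(aq) + Cd^2+(aq); thus Q = [Br^-(aq)]^2·[Cd^2+(aq)].
Substituting the known concentrations and solving, log [Cd^2+(aq)] = −3.508 and [Cd^2+(aq)] = 0.00031 M.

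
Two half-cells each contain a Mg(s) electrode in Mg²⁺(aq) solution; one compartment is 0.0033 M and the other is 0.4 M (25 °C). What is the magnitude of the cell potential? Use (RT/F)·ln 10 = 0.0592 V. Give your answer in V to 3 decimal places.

For a concentration cell E°cell = 0, since both electrodes use the same couple.
The compartment with the higher Mg²⁺(aq) concentration (0.4 M) acts as the cathode; ions are reduced there and produced at the dilute (0.0033 M) anode.
With n = 2, Ecell = −(0.0592/2)·log([dilute]/[conc]) = −(0.0592/2)·log(0.0033/0.4) = +0.062 V.

0.062 V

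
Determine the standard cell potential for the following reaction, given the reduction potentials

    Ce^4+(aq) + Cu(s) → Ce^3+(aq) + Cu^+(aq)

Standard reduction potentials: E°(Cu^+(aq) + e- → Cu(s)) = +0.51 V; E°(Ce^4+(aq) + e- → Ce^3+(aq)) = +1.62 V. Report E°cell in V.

+1.11 V

Ce^4+(aq) gains electrons, so the Ce⁴⁺/Ce³⁺ couple is the cathode; the Cu⁺/Cu couple is the anode.
E°cell = E°(cathode) − E°(anode) = +1.62 − (+0.51) = +1.11 V.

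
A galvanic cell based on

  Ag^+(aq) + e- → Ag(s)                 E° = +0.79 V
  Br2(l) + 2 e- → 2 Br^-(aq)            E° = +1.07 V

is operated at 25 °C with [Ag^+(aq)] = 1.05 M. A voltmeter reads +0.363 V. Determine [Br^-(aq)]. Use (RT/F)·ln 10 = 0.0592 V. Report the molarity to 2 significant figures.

0.038 M

Br₂/Br⁻ is the cathode (higher E°); E°cell = +1.07 − (+0.79) = +0.28 V with n = 2.
From the Nernst equation, log Q = n(E° − E)/0.0592 = 2·(+0.28 − (+0.363))/0.0592 = −2.804.
The balanced reaction is Br2(l) + 2 Ag(s) → 2 Br^-(aq) + 2 Ag^+(aq), so Q = [Br^-(aq)]^2·[Ag^+(aq)]^2.
Isolating [Br^-(aq)] in Q = 10^{−2.804} yields log [Br^-(aq)] = −1.423, i.e. 0.038 M.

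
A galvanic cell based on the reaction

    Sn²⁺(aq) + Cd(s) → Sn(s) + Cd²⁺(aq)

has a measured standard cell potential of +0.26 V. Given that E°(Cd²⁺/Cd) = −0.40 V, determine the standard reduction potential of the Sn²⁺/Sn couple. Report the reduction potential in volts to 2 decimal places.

−0.14 V

In the reaction as written the Sn²⁺/Sn couple is reduced (cathode) and Cd²⁺/Cd is oxidized (anode), so E°cell = E°(Sn²⁺/Sn) − E°(Cd²⁺/Cd).
E°(Sn²⁺/Sn) = E°cell + E°(anode) = +0.26 + (−0.40) = −0.14 V.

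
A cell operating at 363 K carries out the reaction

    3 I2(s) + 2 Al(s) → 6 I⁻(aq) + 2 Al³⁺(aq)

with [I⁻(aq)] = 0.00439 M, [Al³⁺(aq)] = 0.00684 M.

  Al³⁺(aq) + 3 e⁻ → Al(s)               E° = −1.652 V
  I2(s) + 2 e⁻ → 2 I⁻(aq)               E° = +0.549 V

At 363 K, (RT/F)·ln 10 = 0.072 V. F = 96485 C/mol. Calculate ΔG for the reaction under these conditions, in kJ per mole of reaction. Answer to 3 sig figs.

−1400 kJ/mol

With I₂/I⁻ reduced at the cathode, E°cell = +0.549 − (−1.652) = +2.201 V and n = 6.
Here Q = [I⁻(aq)]^6·[Al³⁺(aq)]^2 = 3.35×10^−19 (log Q = −18.475), giving E = +2.201 − (0.072/6)·(−18.475) = +2.4227 V.
Finally ΔG = −nFE = −(6)(96485 C/mol)(+2.4227 V) = −1400 kJ/mol.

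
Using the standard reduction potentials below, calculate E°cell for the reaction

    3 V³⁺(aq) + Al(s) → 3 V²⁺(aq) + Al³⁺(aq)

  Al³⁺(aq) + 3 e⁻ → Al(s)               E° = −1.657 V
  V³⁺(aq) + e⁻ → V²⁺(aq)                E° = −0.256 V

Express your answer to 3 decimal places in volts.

+1.401 V

In the reaction as written, V³⁺(aq) is reduced (cathode) and Al³⁺(aq) is produced by oxidation at the anode.
E°cell = E°(cathode) − E°(anode) = −0.256 − (−1.657) = +1.401 V.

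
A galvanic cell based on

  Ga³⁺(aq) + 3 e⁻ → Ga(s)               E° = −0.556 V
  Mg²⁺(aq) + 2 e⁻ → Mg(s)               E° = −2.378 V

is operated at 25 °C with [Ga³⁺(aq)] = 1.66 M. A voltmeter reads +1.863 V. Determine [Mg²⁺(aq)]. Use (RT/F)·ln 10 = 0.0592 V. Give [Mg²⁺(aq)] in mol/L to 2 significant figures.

0.058 M

With Ga³⁺/Ga at the cathode and Mg²⁺/Mg at the anode, E°cell = −0.556 − (−2.378) = +1.822 V (n = 6).
Since E = E° − (0.0592/n)·log Q, log Q = n(E° − E)/0.0592 = −4.155.
Balancing electrons gives 2 Ga³⁺(aq) + 3 Mg(s) → 2 Ga(s) + 3 Mg²⁺(aq); thus Q = [Mg²⁺(aq)]^3 / [Ga³⁺(aq)]^2.
Isolating [Mg²⁺(aq)] in Q = 10^{−4.155} yields log [Mg²⁺(aq)] = −1.238, i.e. 0.058 M.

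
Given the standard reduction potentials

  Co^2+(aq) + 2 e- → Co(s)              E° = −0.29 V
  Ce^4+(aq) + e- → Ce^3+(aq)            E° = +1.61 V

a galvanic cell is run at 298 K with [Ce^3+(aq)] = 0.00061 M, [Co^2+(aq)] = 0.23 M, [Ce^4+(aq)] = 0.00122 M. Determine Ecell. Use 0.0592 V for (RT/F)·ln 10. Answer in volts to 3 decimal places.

The Ce⁴⁺/Ce³⁺ couple has the more positive E°, so it is the cathode; Co²⁺/Co is the anode.
E°cell = +1.61 − (−0.29) = +1.90 V, with n = 2 electrons transferred.
The balanced reaction is 2 Ce^4+(aq) + Co(s) → 2 Ce^3+(aq) + Co^2+(aq), so Q = ([Ce^3+(aq)]^2·[Co^2+(aq)]) / [Ce^4+(aq)]^2 = 0.0575 and log Q = −1.240.
By the Nernst equation, E = +1.90 − (0.0592/2)·(−1.240) = +1.937 V.

+1.937 V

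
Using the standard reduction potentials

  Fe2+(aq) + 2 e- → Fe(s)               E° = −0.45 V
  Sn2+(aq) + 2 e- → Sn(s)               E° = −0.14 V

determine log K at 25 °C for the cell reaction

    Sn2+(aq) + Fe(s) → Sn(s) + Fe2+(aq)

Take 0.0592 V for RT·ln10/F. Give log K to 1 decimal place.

The Sn²⁺/Sn couple is reduced (cathode); E°cell = −0.14 − (−0.45) = +0.31 V with n = 2.
At equilibrium E = 0, so log K = nE°cell / 0.0592 = (2)(+0.31) / 0.0592 = 10.5.

log K = 10.5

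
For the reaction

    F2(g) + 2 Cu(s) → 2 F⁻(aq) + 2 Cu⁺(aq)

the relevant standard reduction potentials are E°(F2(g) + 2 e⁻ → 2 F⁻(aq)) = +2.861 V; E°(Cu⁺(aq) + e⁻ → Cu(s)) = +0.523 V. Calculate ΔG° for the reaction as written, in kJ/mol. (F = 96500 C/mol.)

In the reaction as written F2(g) is reduced, so the F₂/F⁻ couple is the cathode and Cu⁺/Cu is the anode.
E°cell = +2.861 − (+0.523) = +2.338 V; balancing electrons gives n = 2.
ΔG° = −nFE°cell = −(2)(96500)(+2.338) J/mol = −451 kJ/mol.

−451 kJ/mol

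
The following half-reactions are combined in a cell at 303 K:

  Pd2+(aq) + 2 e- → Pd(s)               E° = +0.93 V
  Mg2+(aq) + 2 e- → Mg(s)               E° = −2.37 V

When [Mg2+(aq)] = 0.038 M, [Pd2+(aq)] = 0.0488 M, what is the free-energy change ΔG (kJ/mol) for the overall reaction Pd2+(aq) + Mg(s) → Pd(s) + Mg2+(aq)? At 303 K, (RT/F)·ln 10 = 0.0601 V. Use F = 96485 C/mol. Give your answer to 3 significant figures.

The standard cell potential is +0.93 − (−2.37) = +3.30 V, with n = 2 electrons in the balanced equation.
Here Q = [Mg2+(aq)] / [Pd2+(aq)] = 0.779 (log Q = −0.109), giving E = +3.30 − (0.0601/2)·(−0.109) = +3.3033 V.
Finally ΔG = −nFE = −(2)(96485 C/mol)(+3.3033 V) = −637 kJ/mol.

−637 kJ/mol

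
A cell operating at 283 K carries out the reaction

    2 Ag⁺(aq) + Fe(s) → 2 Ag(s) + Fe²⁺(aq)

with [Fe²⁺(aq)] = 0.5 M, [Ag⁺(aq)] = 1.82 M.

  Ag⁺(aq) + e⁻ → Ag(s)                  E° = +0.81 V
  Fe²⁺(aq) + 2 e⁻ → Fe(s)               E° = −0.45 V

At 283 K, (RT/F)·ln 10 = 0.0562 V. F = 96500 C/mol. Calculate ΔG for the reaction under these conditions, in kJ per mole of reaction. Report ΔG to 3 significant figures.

−248 kJ/mol

With Ag⁺/Ag reduced at the cathode, E°cell = +0.81 − (−0.45) = +1.26 V and n = 2.
Q = [Fe²⁺(aq)] / [Ag⁺(aq)]^2 = 0.151, so log Q = −0.821 and E = +1.26 − (0.0562/2)(−0.821) = +1.2831 V.
Finally ΔG = −nFE = −(2)(96500 C/mol)(+1.2831 V) = −248 kJ/mol.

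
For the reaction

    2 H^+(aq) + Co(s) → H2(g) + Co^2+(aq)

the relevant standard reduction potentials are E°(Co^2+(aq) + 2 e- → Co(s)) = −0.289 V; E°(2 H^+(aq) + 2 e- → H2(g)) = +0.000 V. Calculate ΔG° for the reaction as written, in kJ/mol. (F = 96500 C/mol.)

−55.8 kJ/mol

In the reaction as written H^+(aq) is reduced, so the 2H⁺/H₂ couple is the cathode and Co²⁺/Co is the anode.
E°cell = +0.000 − (−0.289) = +0.289 V; balancing electrons gives n = 2.
ΔG° = −nFE°cell = −(2)(96500)(+0.289) J/mol = −55.8 kJ/mol.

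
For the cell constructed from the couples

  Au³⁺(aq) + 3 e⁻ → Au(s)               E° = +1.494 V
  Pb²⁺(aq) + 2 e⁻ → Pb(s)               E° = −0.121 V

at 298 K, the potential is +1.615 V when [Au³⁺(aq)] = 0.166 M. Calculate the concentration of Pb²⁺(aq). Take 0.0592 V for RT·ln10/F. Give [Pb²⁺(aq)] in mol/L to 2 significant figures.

0.30 M

The Au³⁺/Au couple has the larger reduction potential, so it is the cathode: E°cell = +1.494 − (−0.121) = +1.615 V and n = 6.
From the Nernst equation, log Q = n(E° − E)/0.0592 = 6·(+1.615 − (+1.615))/0.0592 = 0.000.
Balancing electrons gives 2 Au³⁺(aq) + 3 Pb(s) → 2 Au(s) + 3 Pb²⁺(aq); thus Q = [Pb²⁺(aq)]^3 / [Au³⁺(aq)]^2.
Substituting the known concentrations and solving, log [Pb²⁺(aq)] = −0.520 and [Pb²⁺(aq)] = 0.30 M.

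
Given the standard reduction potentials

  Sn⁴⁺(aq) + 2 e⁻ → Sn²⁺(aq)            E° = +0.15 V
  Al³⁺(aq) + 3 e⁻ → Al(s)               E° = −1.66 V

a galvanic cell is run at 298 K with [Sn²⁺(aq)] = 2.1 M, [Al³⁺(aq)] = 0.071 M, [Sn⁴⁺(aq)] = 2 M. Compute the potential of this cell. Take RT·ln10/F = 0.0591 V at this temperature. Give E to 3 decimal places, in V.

+1.832 V

Sn⁴⁺/Sn²⁺ is reduced (cathode, E° = +0.15 V) and Al³⁺/Al is oxidized (anode).
The standard potential is +0.15 − (−1.66) = +1.81 V and the balanced reaction transfers n = 6 electrons.
Balancing gives 3 Sn⁴⁺(aq) + 2 Al(s) → 3 Sn²⁺(aq) + 2 Al³⁺(aq); hence Q = ([Sn²⁺(aq)]^3·[Al³⁺(aq)]^2) / [Sn⁴⁺(aq)]^3 = 0.00584 (log Q = −2.234).
By the Nernst equation, E = +1.81 − (0.0591/6)·(−2.234) = +1.832 V.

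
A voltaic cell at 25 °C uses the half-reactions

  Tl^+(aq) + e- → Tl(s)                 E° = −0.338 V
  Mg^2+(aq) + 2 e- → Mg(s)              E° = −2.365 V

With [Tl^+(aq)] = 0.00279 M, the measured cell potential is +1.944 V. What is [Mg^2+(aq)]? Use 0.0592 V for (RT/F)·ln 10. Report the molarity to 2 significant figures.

0.0050 M

With Tl⁺/Tl at the cathode and Mg²⁺/Mg at the anode, E°cell = −0.338 − (−2.365) = +2.027 V (n = 2).
Rearranging E = E° − (0.0592/n)·log Q gives log Q = 2(+2.027 − (+1.944))/0.0592 = 2.804.
For 2 Tl^+(aq) + Mg(s) → 2 Tl(s) + Mg^2+(aq), the reaction quotient is Q = [Mg^2+(aq)] / [Tl^+(aq)]^2.
Isolating [Mg^2+(aq)] in Q = 10^{2.804} yields log [Mg^2+(aq)] = −2.305, i.e. 0.0050 M.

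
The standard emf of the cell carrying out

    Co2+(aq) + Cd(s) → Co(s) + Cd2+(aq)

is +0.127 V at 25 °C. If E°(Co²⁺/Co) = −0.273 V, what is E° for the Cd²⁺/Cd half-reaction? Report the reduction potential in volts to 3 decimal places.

−0.400 V

In the reaction as written the Co²⁺/Co couple is reduced (cathode) and Cd²⁺/Cd is oxidized (anode), so E°cell = E°(Co²⁺/Co) − E°(Cd²⁺/Cd).
E°(Cd²⁺/Cd) = E°(cathode) − E°cell = −0.273 − (+0.127) = −0.400 V.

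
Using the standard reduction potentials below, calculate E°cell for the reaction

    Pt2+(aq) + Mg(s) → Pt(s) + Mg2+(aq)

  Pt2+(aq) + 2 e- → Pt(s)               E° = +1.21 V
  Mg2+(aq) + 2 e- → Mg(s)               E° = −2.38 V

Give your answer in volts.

+3.59 V

In the reaction as written, Pt2+(aq) is reduced (cathode) and Mg2+(aq) is produced by oxidation at the anode.
E°cell = E°(cathode) − E°(anode) = +1.21 − (−2.38) = +3.59 V.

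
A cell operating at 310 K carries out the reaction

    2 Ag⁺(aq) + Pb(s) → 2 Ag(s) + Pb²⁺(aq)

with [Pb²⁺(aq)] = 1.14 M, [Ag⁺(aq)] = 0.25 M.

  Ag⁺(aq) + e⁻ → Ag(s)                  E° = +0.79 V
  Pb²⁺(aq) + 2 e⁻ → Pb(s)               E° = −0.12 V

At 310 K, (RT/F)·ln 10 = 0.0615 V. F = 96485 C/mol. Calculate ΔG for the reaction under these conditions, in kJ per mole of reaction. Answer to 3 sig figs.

E°cell = +0.79 − (−0.12) = +0.91 V; the balanced reaction transfers n = 2 electrons.
Q = [Pb²⁺(aq)] / [Ag⁺(aq)]^2 = 18.2, so log Q = 1.261 and E = +0.91 − (0.0615/2)(1.261) = +0.8712 V.
Finally ΔG = −nFE = −(2)(96485 C/mol)(+0.8712 V) = −168 kJ/mol.

−168 kJ/mol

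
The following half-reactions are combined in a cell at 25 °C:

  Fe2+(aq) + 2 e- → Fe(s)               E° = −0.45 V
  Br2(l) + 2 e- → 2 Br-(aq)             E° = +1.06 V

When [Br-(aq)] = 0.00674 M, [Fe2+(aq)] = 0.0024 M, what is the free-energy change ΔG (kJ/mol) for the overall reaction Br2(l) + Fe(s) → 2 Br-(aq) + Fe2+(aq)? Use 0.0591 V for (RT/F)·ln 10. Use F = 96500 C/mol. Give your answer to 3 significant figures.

The standard cell potential is +1.06 − (−0.45) = +1.51 V, with n = 2 electrons in the balanced equation.
Here Q = [Br-(aq)]^2·[Fe2+(aq)] = 1.09×10^−7 (log Q = −6.962), giving E = +1.51 − (0.0591/2)·(−6.962) = +1.7157 V.
ΔG = −nFE = −(2)(96500)(+1.7157) J/mol = −331 kJ/mol.

−331 kJ/mol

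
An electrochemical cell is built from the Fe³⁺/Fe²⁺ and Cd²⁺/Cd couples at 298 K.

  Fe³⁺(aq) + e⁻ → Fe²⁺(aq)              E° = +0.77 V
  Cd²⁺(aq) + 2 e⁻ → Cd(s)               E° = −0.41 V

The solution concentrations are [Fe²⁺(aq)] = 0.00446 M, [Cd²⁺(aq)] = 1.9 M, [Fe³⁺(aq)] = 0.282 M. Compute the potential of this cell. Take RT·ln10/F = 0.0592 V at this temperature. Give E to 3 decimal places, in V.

Since E°(Fe³⁺/Fe²⁺) > E°(Cd²⁺/Cd), Fe³⁺/Fe²⁺ serves as the cathode.
E°cell = E°cat − E°an = +0.77 − (−0.41) = +1.18 V; n = 2.
The balanced reaction is 2 Fe³⁺(aq) + Cd(s) → 2 Fe²⁺(aq) + Cd²⁺(aq), so Q = ([Fe²⁺(aq)]^2·[Cd²⁺(aq)]) / [Fe³⁺(aq)]^2 = 0.000475 and log Q = −3.323.
By the Nernst equation, E = +1.18 − (0.0592/2)·(−3.323) = +1.278 V.

+1.278 V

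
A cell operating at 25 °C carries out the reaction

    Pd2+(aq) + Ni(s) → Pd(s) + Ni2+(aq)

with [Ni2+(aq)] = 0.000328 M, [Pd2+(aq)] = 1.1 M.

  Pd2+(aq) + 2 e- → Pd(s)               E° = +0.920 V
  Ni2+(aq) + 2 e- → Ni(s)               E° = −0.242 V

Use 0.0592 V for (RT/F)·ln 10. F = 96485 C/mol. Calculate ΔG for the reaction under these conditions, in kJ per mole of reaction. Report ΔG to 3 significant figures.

−244 kJ/mol

With Pd²⁺/Pd reduced at the cathode, E°cell = +0.920 − (−0.242) = +1.162 V and n = 2.
Q = [Ni2+(aq)] / [Pd2+(aq)] = 0.000298, so log Q = −3.526 and E = +1.162 − (0.0592/2)(−3.526) = +1.2664 V.
ΔG = −nFE = −(2)(96485)(+1.2664) J/mol = −244 kJ/mol.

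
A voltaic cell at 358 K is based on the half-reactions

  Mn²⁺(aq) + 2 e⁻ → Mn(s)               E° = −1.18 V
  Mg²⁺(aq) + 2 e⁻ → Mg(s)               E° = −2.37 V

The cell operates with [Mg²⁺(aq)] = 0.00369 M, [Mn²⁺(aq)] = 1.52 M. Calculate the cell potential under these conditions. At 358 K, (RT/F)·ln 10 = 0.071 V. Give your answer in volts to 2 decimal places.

Since E°(Mn²⁺/Mn) > E°(Mg²⁺/Mg), Mn²⁺/Mn serves as the cathode.
The standard potential is −1.18 − (−2.37) = +1.19 V and the balanced reaction transfers n = 2 electrons.
Balancing gives Mn²⁺(aq) + Mg(s) → Mn(s) + Mg²⁺(aq); hence Q = [Mg²⁺(aq)] / [Mn²⁺(aq)] = 0.00243 (log Q = −2.615).
By the Nernst equation, E = +1.19 − (0.071/2)·(−2.615) = +1.28 V.

+1.28 V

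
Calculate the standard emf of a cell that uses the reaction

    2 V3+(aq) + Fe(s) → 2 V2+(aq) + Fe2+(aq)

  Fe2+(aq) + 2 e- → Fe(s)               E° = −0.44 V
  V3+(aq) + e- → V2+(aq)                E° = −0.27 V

V3+(aq) gains electrons, so the V³⁺/V²⁺ couple is the cathode; the Fe²⁺/Fe couple is the anode.
E°cell = E°(cathode) − E°(anode) = −0.27 − (−0.44) = +0.17 V.

+0.17 V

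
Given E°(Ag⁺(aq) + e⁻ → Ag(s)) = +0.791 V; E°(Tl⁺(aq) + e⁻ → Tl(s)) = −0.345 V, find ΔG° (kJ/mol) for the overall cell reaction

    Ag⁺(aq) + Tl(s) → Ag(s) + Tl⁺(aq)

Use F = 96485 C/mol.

−110 kJ/mol

In the reaction as written Ag⁺(aq) is reduced, so the Ag⁺/Ag couple is the cathode and Tl⁺/Tl is the anode.
E°cell = +0.791 − (−0.345) = +1.136 V; balancing electrons gives n = 1.
ΔG° = −nFE°cell = −(1)(96485)(+1.136) J/mol = −110 kJ/mol.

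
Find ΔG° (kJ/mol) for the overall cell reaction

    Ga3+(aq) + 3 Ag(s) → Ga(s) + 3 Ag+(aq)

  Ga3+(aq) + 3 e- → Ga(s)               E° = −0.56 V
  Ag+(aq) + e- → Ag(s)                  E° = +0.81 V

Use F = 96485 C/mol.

+397 kJ/mol

In the reaction as written Ga3+(aq) is reduced, so the Ga³⁺/Ga couple is the cathode and Ag⁺/Ag is the anode.
E°cell = −0.56 − (+0.81) = −1.37 V; balancing electrons gives n = 3.
ΔG° = −nFE°cell = −(3)(96485)(−1.37) J/mol = +397 kJ/mol.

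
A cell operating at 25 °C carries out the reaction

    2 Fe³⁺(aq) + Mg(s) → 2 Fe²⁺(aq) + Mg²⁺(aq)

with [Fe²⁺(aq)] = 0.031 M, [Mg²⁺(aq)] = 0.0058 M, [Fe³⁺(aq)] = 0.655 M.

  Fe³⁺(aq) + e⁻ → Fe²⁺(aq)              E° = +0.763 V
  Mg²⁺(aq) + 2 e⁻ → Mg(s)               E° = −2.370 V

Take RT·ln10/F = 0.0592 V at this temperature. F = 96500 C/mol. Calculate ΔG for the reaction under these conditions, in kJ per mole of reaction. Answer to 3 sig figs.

With Fe³⁺/Fe²⁺ reduced at the cathode, E°cell = +0.763 − (−2.370) = +3.133 V and n = 2.
The reaction quotient is ([Fe²⁺(aq)]^2·[Mg²⁺(aq)]) / [Fe³⁺(aq)]^2 = 1.3×10^−5; by Nernst, E = +3.133 − (0.0592/2)(−4.886) = +3.2776 V.
Finally ΔG = −nFE = −(2)(96500 C/mol)(+3.2776 V) = −633 kJ/mol.

−633 kJ/mol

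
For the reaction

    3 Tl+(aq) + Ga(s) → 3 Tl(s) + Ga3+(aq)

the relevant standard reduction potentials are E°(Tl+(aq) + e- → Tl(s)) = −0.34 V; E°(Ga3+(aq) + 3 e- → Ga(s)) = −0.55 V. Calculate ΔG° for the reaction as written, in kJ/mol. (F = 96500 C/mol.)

In the reaction as written Tl+(aq) is reduced, so the Tl⁺/Tl couple is the cathode and Ga³⁺/Ga is the anode.
E°cell = −0.34 − (−0.55) = +0.21 V; balancing electrons gives n = 3.
ΔG° = −nFE°cell = −(3)(96500)(+0.21) J/mol = −60.8 kJ/mol.

−60.8 kJ/mol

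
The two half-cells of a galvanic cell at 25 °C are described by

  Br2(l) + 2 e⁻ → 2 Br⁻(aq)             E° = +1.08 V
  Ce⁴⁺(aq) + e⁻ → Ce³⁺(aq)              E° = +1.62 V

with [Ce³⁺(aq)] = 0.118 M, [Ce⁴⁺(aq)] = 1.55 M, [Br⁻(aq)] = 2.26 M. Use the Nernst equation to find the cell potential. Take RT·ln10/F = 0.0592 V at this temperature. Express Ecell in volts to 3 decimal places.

Since E°(Ce⁴⁺/Ce³⁺) > E°(Br₂/Br⁻), Ce⁴⁺/Ce³⁺ serves as the cathode.
E°cell = +1.62 − (+1.08) = +0.54 V, with n = 2 electrons transferred.
The balanced reaction is 2 Ce⁴⁺(aq) + 2 Br⁻(aq) → 2 Ce³⁺(aq) + Br2(l), so Q = [Ce³⁺(aq)]^2 / ([Ce⁴⁺(aq)]^2·[Br⁻(aq)]^2) = 0.00113 and log Q = −2.945.
Applying E = E° − (RT ln10/nF)·log Q gives +0.54 − (0.0592/2)(−2.945) = +0.627 V.

+0.627 V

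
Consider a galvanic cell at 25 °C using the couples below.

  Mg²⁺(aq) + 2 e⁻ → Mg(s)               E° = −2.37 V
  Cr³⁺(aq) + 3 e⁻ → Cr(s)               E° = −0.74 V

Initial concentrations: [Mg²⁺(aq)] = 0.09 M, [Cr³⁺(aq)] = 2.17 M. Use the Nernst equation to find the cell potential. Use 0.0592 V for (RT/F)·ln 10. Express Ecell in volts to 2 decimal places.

Cr³⁺/Cr is reduced (cathode, E° = −0.74 V) and Mg²⁺/Mg is oxidized (anode).
E°cell = −0.74 − (−2.37) = +1.63 V, with n = 6 electrons transferred.
The balanced reaction is 2 Cr³⁺(aq) + 3 Mg(s) → 2 Cr(s) + 3 Mg²⁺(aq), so Q = [Mg²⁺(aq)]^3 / [Cr³⁺(aq)]^2 = 0.000155 and log Q = −3.810.
By the Nernst equation, E = +1.63 − (0.0592/6)·(−3.810) = +1.67 V.

+1.67 V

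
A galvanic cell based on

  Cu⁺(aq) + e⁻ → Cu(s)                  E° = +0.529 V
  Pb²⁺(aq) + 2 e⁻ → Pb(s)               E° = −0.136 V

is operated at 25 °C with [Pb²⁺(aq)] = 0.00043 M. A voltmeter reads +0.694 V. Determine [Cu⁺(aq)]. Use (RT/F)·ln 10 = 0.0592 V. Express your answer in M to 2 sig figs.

Cu⁺/Cu is the cathode (higher E°); E°cell = +0.529 − (−0.136) = +0.665 V with n = 2.
From the Nernst equation, log Q = n(E° − E)/0.0592 = 2·(+0.665 − (+0.694))/0.0592 = −0.980.
Balancing electrons gives 2 Cu⁺(aq) + Pb(s) → 2 Cu(s) + Pb²⁺(aq); thus Q = [Pb²⁺(aq)] / [Cu⁺(aq)]^2.
Isolating [Cu⁺(aq)] in Q = 10^{−0.980} yields log [Cu⁺(aq)] = −1.193, i.e. 0.064 M.

0.064 M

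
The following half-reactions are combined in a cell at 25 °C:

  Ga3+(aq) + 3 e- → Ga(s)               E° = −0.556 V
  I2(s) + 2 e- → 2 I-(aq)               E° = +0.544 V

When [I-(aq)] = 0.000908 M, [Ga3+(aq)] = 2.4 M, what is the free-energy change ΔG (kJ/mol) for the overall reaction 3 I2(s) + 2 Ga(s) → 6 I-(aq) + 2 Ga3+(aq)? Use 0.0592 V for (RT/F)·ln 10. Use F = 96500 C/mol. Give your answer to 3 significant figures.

−737 kJ/mol

E°cell = +0.544 − (−0.556) = +1.100 V; the balanced reaction transfers n = 6 electrons.
Q = [I-(aq)]^6·[Ga3+(aq)]^2 = 3.23×10^−18, so log Q = −17.491 and E = +1.100 − (0.0592/6)(−17.491) = +1.2726 V.
Then ΔG = −nFE = −6 × 96500 × +1.2726 J/mol = −737 kJ/mol.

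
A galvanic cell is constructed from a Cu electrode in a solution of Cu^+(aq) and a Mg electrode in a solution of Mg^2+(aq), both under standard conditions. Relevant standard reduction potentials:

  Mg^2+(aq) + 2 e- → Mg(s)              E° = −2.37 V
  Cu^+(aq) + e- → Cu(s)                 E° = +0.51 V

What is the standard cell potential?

Of the two couples in this cell, the one with the more positive reduction potential is reduced at the cathode: here that is Cu⁺/Cu (+0.51 V); Mg²⁺/Mg (−2.37 V) is the anode.
E°cell = E°(cathode) − E°(anode) = +0.51 − (−2.37) = +2.88 V.

+2.88 V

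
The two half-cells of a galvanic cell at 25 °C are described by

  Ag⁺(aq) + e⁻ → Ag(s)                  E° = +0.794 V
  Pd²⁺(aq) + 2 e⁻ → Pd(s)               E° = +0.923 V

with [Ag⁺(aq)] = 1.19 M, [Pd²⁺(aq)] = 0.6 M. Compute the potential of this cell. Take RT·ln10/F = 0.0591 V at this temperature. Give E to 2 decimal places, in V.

+0.12 V

Since E°(Pd²⁺/Pd) > E°(Ag⁺/Ag), Pd²⁺/Pd serves as the cathode.
E°cell = +0.923 − (+0.794) = +0.129 V, with n = 2 electrons transferred.
For the overall reaction Pd²⁺(aq) + 2 Ag(s) → Pd(s) + 2 Ag⁺(aq), Q = [Ag⁺(aq)]^2 / [Pd²⁺(aq)] = 2.36, giving log Q = 0.373.
E = E° − (0.0591/n)·log Q = +0.129 − (0.0591/2)(0.373) = +0.12 V.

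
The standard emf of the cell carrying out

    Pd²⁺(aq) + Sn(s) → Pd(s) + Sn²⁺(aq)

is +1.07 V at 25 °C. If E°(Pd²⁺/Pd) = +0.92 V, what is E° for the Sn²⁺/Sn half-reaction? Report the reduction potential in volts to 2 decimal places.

−0.15 V

In the reaction as written the Pd²⁺/Pd couple is reduced (cathode) and Sn²⁺/Sn is oxidized (anode), so E°cell = E°(Pd²⁺/Pd) − E°(Sn²⁺/Sn).
E°(Sn²⁺/Sn) = E°(cathode) − E°cell = +0.92 − (+1.07) = −0.15 V.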